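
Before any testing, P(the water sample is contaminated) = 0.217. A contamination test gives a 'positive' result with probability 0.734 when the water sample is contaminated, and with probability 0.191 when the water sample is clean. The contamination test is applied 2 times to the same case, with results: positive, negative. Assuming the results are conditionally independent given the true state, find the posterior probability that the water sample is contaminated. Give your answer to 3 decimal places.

With H the event that the water sample is contaminated, the joint likelihood of the observed sequence is P(data|H) = 0.734·0.266 = 0.19524 and P(data|¬H) = 0.191·0.809 = 0.15452.
Bayes: P(H|data) = 0.217·0.19524 / (0.217·0.19524 + 0.783·0.15452) = 0.042368/0.16336 = 0.2594.

Posterior P(H) ≈ 0.259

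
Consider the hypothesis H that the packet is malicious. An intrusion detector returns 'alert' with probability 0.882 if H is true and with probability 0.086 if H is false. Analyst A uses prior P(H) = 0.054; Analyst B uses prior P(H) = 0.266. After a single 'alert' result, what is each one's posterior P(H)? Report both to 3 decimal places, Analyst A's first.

Analyst A: 0.369; Analyst B: 0.788

P('+'|H) = 0.882, P('+'|¬H) = 0.086.
Analyst A: numerator 0.882·0.054 = 0.047628; evidence = 0.047628+0.086·0.946 = 0.12898; posterior = 0.369.
Analyst B: numerator 0.882·0.266 = 0.23461; evidence = 0.23461+0.086·0.734 = 0.29774; posterior = 0.788.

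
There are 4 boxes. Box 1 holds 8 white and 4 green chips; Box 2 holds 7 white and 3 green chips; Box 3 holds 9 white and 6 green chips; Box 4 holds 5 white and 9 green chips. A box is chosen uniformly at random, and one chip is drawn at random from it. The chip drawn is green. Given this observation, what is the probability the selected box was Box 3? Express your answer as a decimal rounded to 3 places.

Posterior probability ≈ 0.239

Tabulate prior·likelihood by source: [1] prior 0.25, lik 0.3333, product 0.08333; [2] prior 0.25, lik 0.3, product 0.07500; [3] prior 0.25, lik 0.4, product 0.1000; [4] prior 0.25, lik 0.6429, product 0.1607.
Normalizing constant = 0.41905; the posterior for Box 3 is its product over the sum, 0.1000/0.41905 = 0.239.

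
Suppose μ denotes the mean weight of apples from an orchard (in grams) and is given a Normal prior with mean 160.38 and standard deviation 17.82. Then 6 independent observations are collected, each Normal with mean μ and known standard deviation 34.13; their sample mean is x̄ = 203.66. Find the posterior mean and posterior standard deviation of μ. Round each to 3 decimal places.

Posterior mean ≈ 187.239; posterior SD ≈ 10.976

With known σ, the Normal prior is conjugate. Weight on the data is w = (n/σ²)/(n/σ² + 1/τ₀²) = 0.00515085/(0.00515085+0.00314909) = 0.62059.
Posterior mean = w·x̄ + (1−w)·μ₀ = 0.62059·203.66 + 0.37941·160.38 = 187.239. Posterior variance = 1/(0.00515085+0.00314909) = 120.483, so SD = 10.976.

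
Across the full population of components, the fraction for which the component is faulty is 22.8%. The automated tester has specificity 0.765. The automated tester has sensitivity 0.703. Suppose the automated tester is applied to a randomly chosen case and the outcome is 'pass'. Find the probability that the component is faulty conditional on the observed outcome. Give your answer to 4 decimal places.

Write H for 'the component is faulty'. Prior odds H:¬H = 0.228/0.772 = 0.29534. For the 'pass' outcome, the likelihood ratio is 0.297/0.765 = 0.38824.
Posterior odds = 0.29534 × 0.38824 = 0.11466, so P(H|E) = 0.11466/(1+0.11466) = 0.1029.

P(H | E) ≈ 0.1029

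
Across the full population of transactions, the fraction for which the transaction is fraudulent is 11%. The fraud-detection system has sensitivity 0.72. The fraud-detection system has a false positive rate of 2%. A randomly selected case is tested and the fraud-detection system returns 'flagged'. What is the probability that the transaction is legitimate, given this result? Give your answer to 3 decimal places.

P(¬H | E) ≈ 0.184

Let H be the event that the transaction is fraudulent. P(H) = 0.11, so P(¬H) = 0.89. With E the 'flagged' result, P(E|H) = 0.72 and P(E|¬H) = 0.02.
P(E) = 0.72·0.11 + 0.02·0.89 = 0.079200 + 0.017800 = 0.097000.
By Bayes' theorem, P(H|E) = 0.079200 / 0.097000 = 0.816. Hence P(¬H|E) = 1 − 0.816 = 0.184.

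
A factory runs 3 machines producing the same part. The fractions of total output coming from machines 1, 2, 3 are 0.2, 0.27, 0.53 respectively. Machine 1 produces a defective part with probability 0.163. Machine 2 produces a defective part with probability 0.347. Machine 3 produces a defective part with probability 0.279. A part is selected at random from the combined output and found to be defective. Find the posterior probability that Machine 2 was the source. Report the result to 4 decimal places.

Posterior probability ≈ 0.3417

P(defective|M1) = 0.163; P(defective|M2) = 0.347; P(defective|M3) = 0.279.
Prior × likelihood for each source: 0.2·0.163=0.03260, 0.27·0.347=0.09369, 0.53·0.279=0.1479. Summing gives P(defective) = 0.27416.
P(Machine 2 | defective) = 0.09369 / 0.27416 = 0.3417.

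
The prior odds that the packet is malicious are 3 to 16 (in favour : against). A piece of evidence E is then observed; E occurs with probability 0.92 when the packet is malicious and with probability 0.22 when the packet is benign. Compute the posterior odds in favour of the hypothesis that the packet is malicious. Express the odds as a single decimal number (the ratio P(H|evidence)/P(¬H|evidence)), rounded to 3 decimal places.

Posterior odds ≈ 0.784

Prior odds = 3/16 = 0.18750.
Likelihood ratio for E = 0.92/0.22 = 4.1818.
Posterior odds = prior odds × LR = 0.78409.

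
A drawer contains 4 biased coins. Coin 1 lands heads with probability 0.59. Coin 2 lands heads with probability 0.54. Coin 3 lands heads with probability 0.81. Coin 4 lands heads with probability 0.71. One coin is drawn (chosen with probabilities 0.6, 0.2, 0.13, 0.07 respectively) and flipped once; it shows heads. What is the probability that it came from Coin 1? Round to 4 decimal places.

Tabulate prior·likelihood by source: [1] prior 0.6, lik 0.59, product 0.3540; [2] prior 0.2, lik 0.54, product 0.1080; [3] prior 0.13, lik 0.81, product 0.1053; [4] prior 0.07, lik 0.71, product 0.04970.
Normalizing constant = 0.61700; the posterior for Coin 1 is its product over the sum, 0.3540/0.61700 = 0.5737.

Posterior probability ≈ 0.5737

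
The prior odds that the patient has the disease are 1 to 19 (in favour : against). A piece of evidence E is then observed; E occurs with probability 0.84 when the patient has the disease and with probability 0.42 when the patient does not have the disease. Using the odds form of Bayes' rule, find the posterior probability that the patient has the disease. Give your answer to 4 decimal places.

Posterior probability ≈ 0.0952

Prior odds = 1/19 = 0.052632. In log-odds, ln(0.052632) = -2.9444.
Add log likelihood ratio: ln(2.0000) = 0.69315.
Posterior log-odds = -2.2513, so posterior odds = exp(-2.2513) = 0.10526. Converting, P(H|E) = 0.10526/1.1053 = 0.0952.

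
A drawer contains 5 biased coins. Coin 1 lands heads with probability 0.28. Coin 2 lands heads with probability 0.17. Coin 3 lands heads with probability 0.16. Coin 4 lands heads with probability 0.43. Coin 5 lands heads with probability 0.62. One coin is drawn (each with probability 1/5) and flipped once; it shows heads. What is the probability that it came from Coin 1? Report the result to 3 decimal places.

Posterior probability ≈ 0.169

P(heads|C1) = 0.28; P(heads|C2) = 0.17; P(heads|C3) = 0.16; P(heads|C4) = 0.43; P(heads|C5) = 0.62.
Prior × likelihood for each source: 0.2·0.28=0.05600, 0.2·0.17=0.03400, 0.2·0.16=0.03200, 0.2·0.43=0.08600, 0.2·0.62=0.1240. Summing gives P(heads) = 0.33200.
P(Coin 1 | heads) = 0.05600 / 0.33200 = 0.169.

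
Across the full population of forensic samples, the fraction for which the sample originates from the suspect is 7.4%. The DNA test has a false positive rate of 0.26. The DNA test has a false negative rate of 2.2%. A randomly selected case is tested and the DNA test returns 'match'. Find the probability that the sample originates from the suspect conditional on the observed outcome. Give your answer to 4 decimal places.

P(H | E) ≈ 0.2311

Write H for 'the sample originates from the suspect'. Prior odds H:¬H = 0.074/0.926 = 0.079914. For the 'match' outcome, the likelihood ratio is 0.978/0.26 = 3.7615.
Posterior odds = 0.079914 × 3.7615 = 0.30060, so P(H|E) = 0.30060/(1+0.30060) = 0.2311.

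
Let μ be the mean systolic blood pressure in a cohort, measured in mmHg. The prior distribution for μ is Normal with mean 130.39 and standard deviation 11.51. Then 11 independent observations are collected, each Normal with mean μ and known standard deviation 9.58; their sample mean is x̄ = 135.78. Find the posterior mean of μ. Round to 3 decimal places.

Posterior mean ≈ 135.461

With known σ, the Normal prior is conjugate. Weight on the data is w = (n/σ²)/(n/σ² + 1/τ₀²) = 0.119857/(0.119857+0.00754830) = 0.94075.
Posterior mean = w·x̄ + (1−w)·μ₀ = 0.94075·135.78 + 0.059247·130.39 = 135.461.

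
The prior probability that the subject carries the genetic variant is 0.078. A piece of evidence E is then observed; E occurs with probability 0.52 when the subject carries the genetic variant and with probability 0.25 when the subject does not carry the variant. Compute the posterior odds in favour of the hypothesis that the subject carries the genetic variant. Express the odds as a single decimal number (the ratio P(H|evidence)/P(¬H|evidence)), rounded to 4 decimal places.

Prior odds = 0.078/(1−0.078) = 0.084599. In log-odds, ln(0.084599) = -2.4698.
Add log likelihood ratio: ln(2.0800) = 0.73237.
Posterior log-odds = -1.7375, so posterior odds = exp(-1.7375) = 0.17597.

Posterior odds ≈ 0.1760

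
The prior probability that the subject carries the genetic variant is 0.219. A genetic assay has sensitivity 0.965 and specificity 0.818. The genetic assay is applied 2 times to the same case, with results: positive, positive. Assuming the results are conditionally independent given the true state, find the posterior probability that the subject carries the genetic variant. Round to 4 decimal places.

With H the event that the subject carries the genetic variant, the joint likelihood of the observed sequence is P(data|H) = 0.965·0.965 = 0.93122 and P(data|¬H) = 0.182·0.182 = 0.033124.
Bayes: P(H|data) = 0.219·0.93122 / (0.219·0.93122 + 0.781·0.033124) = 0.20394/0.22981 = 0.8874.

Posterior P(H) ≈ 0.8874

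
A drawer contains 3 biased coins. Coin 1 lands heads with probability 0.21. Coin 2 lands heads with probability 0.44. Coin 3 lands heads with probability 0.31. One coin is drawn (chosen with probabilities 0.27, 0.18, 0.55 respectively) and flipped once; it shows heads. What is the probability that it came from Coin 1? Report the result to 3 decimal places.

Tabulate prior·likelihood by source: [1] prior 0.27, lik 0.21, product 0.05670; [2] prior 0.18, lik 0.44, product 0.07920; [3] prior 0.55, lik 0.31, product 0.1705.
Normalizing constant = 0.30640; the posterior for Coin 1 is its product over the sum, 0.05670/0.30640 = 0.185.

Posterior probability ≈ 0.185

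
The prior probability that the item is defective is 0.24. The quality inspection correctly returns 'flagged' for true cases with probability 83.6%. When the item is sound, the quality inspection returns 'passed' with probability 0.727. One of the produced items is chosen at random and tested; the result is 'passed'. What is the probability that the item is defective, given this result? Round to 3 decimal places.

P(H | E) ≈ 0.066

Write H for 'the item is defective'. Prior odds H:¬H = 0.24/0.76 = 0.31579. For the 'passed' outcome, the likelihood ratio is 0.164/0.727 = 0.22558.
Posterior odds = 0.31579 × 0.22558 = 0.071237, so P(H|E) = 0.071237/(1+0.071237) = 0.066.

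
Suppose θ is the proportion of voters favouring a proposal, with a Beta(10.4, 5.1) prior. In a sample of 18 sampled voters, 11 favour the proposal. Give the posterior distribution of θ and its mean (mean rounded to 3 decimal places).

Observing 11 successes and 7 failures updates Beta(10.4, 5.1) by adding the success and failure counts to the two shape parameters: α = 10.4+11 = 21.4, β = 5.1+7 = 12.1.
E[θ | data] = 21.4/(21.4+12.1) = 0.639.

Posterior: Beta(21.4, 12.1); mean ≈ 0.639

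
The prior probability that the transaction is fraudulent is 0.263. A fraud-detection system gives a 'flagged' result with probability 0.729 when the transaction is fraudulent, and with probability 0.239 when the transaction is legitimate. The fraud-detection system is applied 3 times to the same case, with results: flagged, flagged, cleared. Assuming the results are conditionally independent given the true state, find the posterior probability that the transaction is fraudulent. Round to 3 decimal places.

Let H be the event that the transaction is fraudulent; start with P(H) = 0.263. P('flagged'|H) = 0.729, P('flagged'|¬H) = 0.239.
Update on result 1 ('flagged'): P(H) ← 0.729·0.2630 / (0.729·0.2630 + 0.239·0.7370) = 0.19173/0.36787 = 0.5212.
Update on result 2 ('flagged'): P(H) ← 0.729·0.5212 / (0.729·0.5212 + 0.239·0.4788) = 0.37994/0.49438 = 0.7685.
Update on result 3 ('cleared'): P(H) ← 0.271·0.7685 / (0.271·0.7685 + 0.761·0.2315) = 0.20827/0.38442 = 0.5418.

Posterior P(H) ≈ 0.542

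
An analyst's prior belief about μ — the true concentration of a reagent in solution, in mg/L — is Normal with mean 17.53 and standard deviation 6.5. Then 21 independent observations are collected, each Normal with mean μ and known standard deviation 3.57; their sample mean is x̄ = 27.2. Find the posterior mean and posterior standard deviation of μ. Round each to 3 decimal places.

Posterior mean ≈ 27.063; posterior SD ≈ 0.774

With known σ, the Normal prior is conjugate. Weight on the data is w = (n/σ²)/(n/σ² + 1/τ₀²) = 1.64772/(1.64772+0.0236686) = 0.98584.
Posterior mean = w·x̄ + (1−w)·μ₀ = 0.98584·27.2 + 0.014161·17.53 = 27.063. Posterior variance = 1/(1.64772+0.0236686) = 0.598306, so SD = 0.774.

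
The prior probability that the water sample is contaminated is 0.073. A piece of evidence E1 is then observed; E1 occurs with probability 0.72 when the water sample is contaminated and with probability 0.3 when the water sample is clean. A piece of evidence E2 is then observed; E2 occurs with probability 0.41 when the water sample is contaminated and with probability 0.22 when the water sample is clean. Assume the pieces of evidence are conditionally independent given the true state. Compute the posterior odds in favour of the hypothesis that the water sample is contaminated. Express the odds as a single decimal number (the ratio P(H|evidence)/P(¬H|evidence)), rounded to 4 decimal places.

Posterior odds ≈ 0.3522

Prior odds = 0.073/(1−0.073) = 0.078749. In log-odds, ln(0.078749) = -2.5415.
Add log likelihood ratios: ln(2.4000) + ln(1.8636) = 1.4980.
Posterior log-odds = -1.0435, so posterior odds = exp(-1.0435) = 0.35222.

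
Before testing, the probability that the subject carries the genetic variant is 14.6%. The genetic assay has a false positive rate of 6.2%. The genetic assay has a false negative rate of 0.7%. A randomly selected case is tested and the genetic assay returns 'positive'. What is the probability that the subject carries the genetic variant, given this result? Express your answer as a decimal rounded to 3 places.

P(H | E) ≈ 0.732

Write H for 'the subject carries the genetic variant'. Prior odds H:¬H = 0.146/0.854 = 0.17096. For the 'positive' outcome, the likelihood ratio is 0.993/0.062 = 16.016.
Posterior odds = 0.17096 × 16.016 = 2.7381, so P(H|E) = 2.7381/(1+2.7381) = 0.732.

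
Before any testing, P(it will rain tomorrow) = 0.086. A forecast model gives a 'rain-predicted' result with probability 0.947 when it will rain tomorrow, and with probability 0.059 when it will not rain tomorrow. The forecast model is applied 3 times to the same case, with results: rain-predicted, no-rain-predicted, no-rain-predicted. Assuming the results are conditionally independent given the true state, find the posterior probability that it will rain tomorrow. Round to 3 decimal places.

With H the event that it will rain tomorrow, the joint likelihood of the observed sequence is P(data|H) = 0.947·0.053·0.053 = 0.0026601 and P(data|¬H) = 0.059·0.941·0.941 = 0.052243.
Bayes: P(H|data) = 0.086·0.0026601 / (0.086·0.0026601 + 0.914·0.052243) = 0.00022877/0.047979 = 0.0048.

Posterior P(H) ≈ 0.005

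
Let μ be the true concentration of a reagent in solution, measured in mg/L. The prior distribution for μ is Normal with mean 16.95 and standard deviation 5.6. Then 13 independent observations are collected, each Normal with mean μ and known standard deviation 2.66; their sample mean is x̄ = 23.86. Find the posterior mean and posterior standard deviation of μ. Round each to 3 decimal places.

Posterior mean ≈ 23.742; posterior SD ≈ 0.731

Prior precision 1/τ₀² = 1/5.6² = 0.0318878; data precision n/σ² = 13/2.66² = 1.83730.
Posterior precision = 0.0318878 + 1.83730 = 1.86919, giving posterior SD = 1/√1.86919 = 0.731.
Posterior mean = (0.0318878·16.95 + 1.83730·23.86) / 1.86919 = 23.742.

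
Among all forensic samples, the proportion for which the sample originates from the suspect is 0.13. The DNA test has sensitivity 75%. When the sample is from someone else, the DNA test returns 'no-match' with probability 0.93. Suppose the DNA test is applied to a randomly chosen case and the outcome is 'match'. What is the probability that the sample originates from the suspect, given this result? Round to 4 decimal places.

Write H for 'the sample originates from the suspect'. Prior odds H:¬H = 0.13/0.87 = 0.14943. For the 'match' outcome, the likelihood ratio is 0.75/0.07 = 10.714.
Posterior odds = 0.14943 × 10.714 = 1.6010, so P(H|E) = 1.6010/(1+1.6010) = 0.6155.

P(H | E) ≈ 0.6155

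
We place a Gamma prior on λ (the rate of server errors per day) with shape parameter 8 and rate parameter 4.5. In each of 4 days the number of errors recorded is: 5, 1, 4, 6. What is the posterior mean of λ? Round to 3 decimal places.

Posterior mean ≈ 2.824

The Poisson likelihood adds the total count to the shape and the number of exposure periods to the rate. Here ∑xᵢ = 16 and n = 4, so shape 8→24 and rate 4.5→8.5.
E[λ | data] = 24/8.5 = 2.824.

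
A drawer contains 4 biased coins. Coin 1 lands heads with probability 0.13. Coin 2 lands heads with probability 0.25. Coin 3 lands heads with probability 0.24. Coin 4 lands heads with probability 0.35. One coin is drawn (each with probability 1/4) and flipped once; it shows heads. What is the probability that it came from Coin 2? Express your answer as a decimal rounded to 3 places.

Posterior probability ≈ 0.258

Tabulate prior·likelihood by source: [1] prior 0.25, lik 0.13, product 0.03250; [2] prior 0.25, lik 0.25, product 0.06250; [3] prior 0.25, lik 0.24, product 0.06000; [4] prior 0.25, lik 0.35, product 0.08750.
Normalizing constant = 0.24250; the posterior for Coin 2 is its product over the sum, 0.06250/0.24250 = 0.258.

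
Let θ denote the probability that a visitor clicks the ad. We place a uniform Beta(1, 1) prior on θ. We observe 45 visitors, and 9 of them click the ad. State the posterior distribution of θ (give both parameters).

Observing 9 successes and 36 failures updates Beta(1, 1) by adding the success and failure counts to the two shape parameters: α = 1+9 = 10, β = 1+36 = 37.

Posterior: Beta(10, 37)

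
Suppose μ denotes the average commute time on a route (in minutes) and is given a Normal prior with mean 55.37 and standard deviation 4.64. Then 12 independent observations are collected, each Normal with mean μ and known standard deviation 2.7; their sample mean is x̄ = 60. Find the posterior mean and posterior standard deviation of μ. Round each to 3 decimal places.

Posterior mean ≈ 59.873; posterior SD ≈ 0.769

With known σ, the Normal prior is conjugate. Weight on the data is w = (n/σ²)/(n/σ² + 1/τ₀²) = 1.64609/(1.64609+0.0464477) = 0.97256.
Posterior mean = w·x̄ + (1−w)·μ₀ = 0.97256·60 + 0.027443·55.37 = 59.873. Posterior variance = 1/(1.64609+0.0464477) = 0.590829, so SD = 0.769.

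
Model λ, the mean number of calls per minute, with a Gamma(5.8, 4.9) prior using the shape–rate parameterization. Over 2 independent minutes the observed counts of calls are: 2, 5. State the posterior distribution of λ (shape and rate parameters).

The Poisson likelihood adds the total count to the shape and the number of exposure periods to the rate. Here ∑xᵢ = 7 and n = 2, so shape 5.8→12.8 and rate 4.9→6.9.

Posterior: Gamma(shape=12.8, rate=6.9)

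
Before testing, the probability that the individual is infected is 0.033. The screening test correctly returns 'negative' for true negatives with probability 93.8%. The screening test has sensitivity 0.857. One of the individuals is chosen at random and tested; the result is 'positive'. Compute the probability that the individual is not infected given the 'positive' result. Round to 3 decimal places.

P(¬H | E) ≈ 0.679

Write H for 'the individual is infected'. Prior odds H:¬H = 0.033/0.967 = 0.034126. For the 'positive' outcome, the likelihood ratio is 0.857/0.062 = 13.823.
Posterior odds = 0.034126 × 13.823 = 0.47171, so P(H|E) = 0.47171/(1+0.47171) = 0.321. Then P(¬H|E) = 1 − 0.321 = 0.679.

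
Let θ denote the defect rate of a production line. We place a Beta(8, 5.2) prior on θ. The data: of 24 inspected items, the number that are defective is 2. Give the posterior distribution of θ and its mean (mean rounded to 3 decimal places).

Posterior: Beta(10, 27.2); mean ≈ 0.269

Observing 2 successes and 22 failures updates Beta(8, 5.2) by adding the success and failure counts to the two shape parameters: α = 8+2 = 10, β = 5.2+22 = 27.2.
Posterior mean = α/(α+β) = 10/37.2 = 0.269.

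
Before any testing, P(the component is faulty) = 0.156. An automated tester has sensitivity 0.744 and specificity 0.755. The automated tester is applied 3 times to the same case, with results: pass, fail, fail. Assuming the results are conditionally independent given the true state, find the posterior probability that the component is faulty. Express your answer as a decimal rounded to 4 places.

Posterior P(H) ≈ 0.3663

With H the event that the component is faulty, the joint likelihood of the observed sequence is P(data|H) = 0.256·0.744·0.744 = 0.14171 and P(data|¬H) = 0.755·0.245·0.245 = 0.045319.
Bayes: P(H|data) = 0.156·0.14171 / (0.156·0.14171 + 0.844·0.045319) = 0.022106/0.060355 = 0.3663.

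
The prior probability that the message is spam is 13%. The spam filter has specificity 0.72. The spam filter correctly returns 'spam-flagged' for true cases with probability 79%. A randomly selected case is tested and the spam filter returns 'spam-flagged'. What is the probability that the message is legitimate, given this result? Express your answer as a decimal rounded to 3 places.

Let H be the event that the message is spam. P(H) = 0.13, so P(¬H) = 0.87. With E the 'spam-flagged' result, P(E|H) = 0.79 and P(E|¬H) = 0.28.
P(E) = 0.79·0.13 + 0.28·0.87 = 0.10270 + 0.24360 = 0.34630.
By Bayes' theorem, P(H|E) = 0.10270 / 0.34630 = 0.297. Hence P(¬H|E) = 1 − 0.297 = 0.703.

P(¬H | E) ≈ 0.703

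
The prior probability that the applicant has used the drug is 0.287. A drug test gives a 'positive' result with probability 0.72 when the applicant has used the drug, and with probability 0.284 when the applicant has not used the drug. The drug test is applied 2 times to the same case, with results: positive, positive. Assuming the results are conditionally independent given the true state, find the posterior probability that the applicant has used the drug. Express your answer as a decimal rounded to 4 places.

Let H be the event that the applicant has used the drug; start with P(H) = 0.287. P('positive'|H) = 0.72, P('positive'|¬H) = 0.284.
Update on result 1 ('positive'): P(H) ← 0.72·0.2870 / (0.72·0.2870 + 0.284·0.7130) = 0.20664/0.40913 = 0.5051.
Update on result 2 ('positive'): P(H) ← 0.72·0.5051 / (0.72·0.5051 + 0.284·0.4949) = 0.36365/0.50421 = 0.7212.

Posterior P(H) ≈ 0.7212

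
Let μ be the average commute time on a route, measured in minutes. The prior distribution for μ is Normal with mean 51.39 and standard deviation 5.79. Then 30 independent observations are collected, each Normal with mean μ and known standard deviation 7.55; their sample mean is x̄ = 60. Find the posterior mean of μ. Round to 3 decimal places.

Posterior mean ≈ 59.538

Prior precision 1/τ₀² = 1/5.79² = 0.0298293; data precision n/σ² = 30/7.55² = 0.526293.
Posterior precision = 0.0298293 + 0.526293 = 0.556122.
Posterior mean = (0.0298293·51.39 + 0.526293·60) / 0.556122 = 59.538.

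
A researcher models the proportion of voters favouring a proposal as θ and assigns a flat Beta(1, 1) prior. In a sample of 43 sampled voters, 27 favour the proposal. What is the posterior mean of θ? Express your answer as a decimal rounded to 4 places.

The binomial likelihood is conjugate to the Beta prior: with 27 successes and 16 failures, the posterior is Beta(1+27, 1+16) = Beta(28, 17).
Posterior mean = α/(α+β) = 28/45 = 0.6222.

Posterior mean ≈ 0.6222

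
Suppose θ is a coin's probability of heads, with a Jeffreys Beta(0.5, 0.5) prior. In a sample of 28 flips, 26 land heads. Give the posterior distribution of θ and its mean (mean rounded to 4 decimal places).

Observing 26 successes and 2 failures updates Beta(0.5, 0.5) by adding the success and failure counts to the two shape parameters: α = 0.5+26 = 26.5, β = 0.5+2 = 2.5.
Posterior mean = α/(α+β) = 26.5/29 = 0.9138.

Posterior: Beta(26.5, 2.5); mean ≈ 0.9138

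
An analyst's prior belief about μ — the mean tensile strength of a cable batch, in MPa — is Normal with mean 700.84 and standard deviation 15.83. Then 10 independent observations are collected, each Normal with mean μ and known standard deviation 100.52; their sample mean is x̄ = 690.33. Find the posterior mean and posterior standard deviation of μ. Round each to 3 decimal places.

Posterior mean ≈ 698.751; posterior SD ≈ 14.170

Prior precision 1/τ₀² = 1/15.83² = 0.00399060; data precision n/σ² = 10/100.52² = 0.00098968.
Posterior precision = 0.00399060 + 0.00098968 = 0.00498028, giving posterior SD = 1/√0.00498028 = 14.170.
Posterior mean = (0.00399060·700.84 + 0.00098968·690.33) / 0.00498028 = 698.751.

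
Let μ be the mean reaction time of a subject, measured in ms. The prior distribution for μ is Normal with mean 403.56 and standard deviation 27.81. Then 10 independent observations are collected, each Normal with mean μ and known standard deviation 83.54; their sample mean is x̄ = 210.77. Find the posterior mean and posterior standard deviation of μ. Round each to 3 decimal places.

With known σ, the Normal prior is conjugate. Weight on the data is w = (n/σ²)/(n/σ² + 1/τ₀²) = 0.00143288/(0.00143288+0.00129300) = 0.52566.
Posterior mean = w·x̄ + (1−w)·μ₀ = 0.52566·210.77 + 0.47434·403.56 = 302.218. Posterior variance = 1/(0.00143288+0.00129300) = 366.854, so SD = 19.153.

Posterior mean ≈ 302.218; posterior SD ≈ 19.153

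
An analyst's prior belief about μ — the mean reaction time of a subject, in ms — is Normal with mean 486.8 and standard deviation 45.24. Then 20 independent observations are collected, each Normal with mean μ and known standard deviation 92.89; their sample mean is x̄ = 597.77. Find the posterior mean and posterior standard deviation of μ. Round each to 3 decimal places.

With known σ, the Normal prior is conjugate. Weight on the data is w = (n/σ²)/(n/σ² + 1/τ₀²) = 0.00231789/(0.00231789+0.00048860) = 0.82590.
Posterior mean = w·x̄ + (1−w)·μ₀ = 0.82590·597.77 + 0.17410·486.8 = 578.450. Posterior variance = 1/(0.00231789+0.00048860) = 356.317, so SD = 18.876.

Posterior mean ≈ 578.450; posterior SD ≈ 18.876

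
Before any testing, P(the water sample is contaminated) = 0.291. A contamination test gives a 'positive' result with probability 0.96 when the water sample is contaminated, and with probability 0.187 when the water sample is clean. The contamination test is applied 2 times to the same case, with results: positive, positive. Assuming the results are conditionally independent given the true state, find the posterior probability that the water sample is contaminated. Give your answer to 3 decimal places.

With H the event that the water sample is contaminated, the joint likelihood of the observed sequence is P(data|H) = 0.96·0.96 = 0.92160 and P(data|¬H) = 0.187·0.187 = 0.034969.
Bayes: P(H|data) = 0.291·0.92160 / (0.291·0.92160 + 0.709·0.034969) = 0.26819/0.29298 = 0.9154.

Posterior P(H) ≈ 0.915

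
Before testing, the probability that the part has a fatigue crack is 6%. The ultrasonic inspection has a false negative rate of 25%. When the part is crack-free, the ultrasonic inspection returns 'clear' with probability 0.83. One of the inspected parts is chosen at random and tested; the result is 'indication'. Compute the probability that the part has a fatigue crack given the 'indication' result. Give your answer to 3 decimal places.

P(H | E) ≈ 0.220

Let H be the event that the part has a fatigue crack. P(H) = 0.06, so P(¬H) = 0.94. With E the 'indication' result, P(E|H) = 0.75 and P(E|¬H) = 0.17.
P(E) = 0.75·0.06 + 0.17·0.94 = 0.045000 + 0.15980 = 0.20480.
By Bayes' theorem, P(H|E) = 0.045000 / 0.20480 = 0.220.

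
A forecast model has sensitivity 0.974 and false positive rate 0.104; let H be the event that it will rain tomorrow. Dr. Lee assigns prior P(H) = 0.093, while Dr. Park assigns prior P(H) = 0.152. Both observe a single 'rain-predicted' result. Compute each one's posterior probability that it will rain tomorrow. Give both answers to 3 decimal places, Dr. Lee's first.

Dr. Lee: 0.490; Dr. Park: 0.627

P('+'|H) = 0.974, P('+'|¬H) = 0.104.
Dr. Lee: numerator 0.974·0.093 = 0.090582; evidence = 0.090582+0.104·0.907 = 0.18491; posterior = 0.490.
Dr. Park: numerator 0.974·0.152 = 0.14805; evidence = 0.14805+0.104·0.848 = 0.23624; posterior = 0.627.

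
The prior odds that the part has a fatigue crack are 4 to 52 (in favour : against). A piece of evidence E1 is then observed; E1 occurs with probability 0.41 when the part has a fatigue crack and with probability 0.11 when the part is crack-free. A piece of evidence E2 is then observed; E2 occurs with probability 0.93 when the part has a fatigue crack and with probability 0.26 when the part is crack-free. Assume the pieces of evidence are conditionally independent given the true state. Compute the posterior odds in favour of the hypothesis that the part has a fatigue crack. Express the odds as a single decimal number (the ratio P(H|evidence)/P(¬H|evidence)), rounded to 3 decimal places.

Posterior odds ≈ 1.026

Prior odds = 4/52 = 0.076923.
Likelihood ratio for E1 = 0.41/0.11 = 3.7273.
Likelihood ratio for E2 = 0.93/0.26 = 3.5769.
Posterior odds = prior odds × LR₁ × LR₂ = 1.0256.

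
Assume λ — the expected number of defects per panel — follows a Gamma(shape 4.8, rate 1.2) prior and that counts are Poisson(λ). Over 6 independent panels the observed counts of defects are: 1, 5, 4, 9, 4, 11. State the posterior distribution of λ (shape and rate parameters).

Total count ∑xᵢ = 34 over n = 6 panels.
Gamma is conjugate to the Poisson likelihood: posterior is Gamma(shape = 4.8+34 = 38.8, rate = 1.2+6 = 7.2).

Posterior: Gamma(shape=38.8, rate=7.2)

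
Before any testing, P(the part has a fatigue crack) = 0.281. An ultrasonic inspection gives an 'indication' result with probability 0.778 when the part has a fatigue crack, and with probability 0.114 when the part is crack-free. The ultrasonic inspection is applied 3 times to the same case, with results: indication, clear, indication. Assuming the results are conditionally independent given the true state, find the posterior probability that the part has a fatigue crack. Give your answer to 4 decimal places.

Posterior P(H) ≈ 0.8202

Let H be the event that the part has a fatigue crack; start with P(H) = 0.281. P('indication'|H) = 0.778, P('indication'|¬H) = 0.114.
Update on result 1 ('indication'): P(H) ← 0.778·0.2810 / (0.778·0.2810 + 0.114·0.7190) = 0.21862/0.30058 = 0.7273.
Update on result 2 ('clear'): P(H) ← 0.222·0.7273 / (0.222·0.7273 + 0.886·0.2727) = 0.16146/0.40307 = 0.4006.
Update on result 3 ('indication'): P(H) ← 0.778·0.4006 / (0.778·0.4006 + 0.114·0.5994) = 0.31166/0.37999 = 0.8202.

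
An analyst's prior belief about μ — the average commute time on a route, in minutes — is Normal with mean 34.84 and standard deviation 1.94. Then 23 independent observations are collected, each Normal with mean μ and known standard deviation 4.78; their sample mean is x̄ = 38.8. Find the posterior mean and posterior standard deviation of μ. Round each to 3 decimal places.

Posterior mean ≈ 37.973; posterior SD ≈ 0.887

With known σ, the Normal prior is conjugate. Weight on the data is w = (n/σ²)/(n/σ² + 1/τ₀²) = 1.00664/(1.00664+0.265703) = 0.79117.
Posterior mean = w·x̄ + (1−w)·μ₀ = 0.79117·38.8 + 0.20883·34.84 = 37.973. Posterior variance = 1/(1.00664+0.265703) = 0.785955, so SD = 0.887.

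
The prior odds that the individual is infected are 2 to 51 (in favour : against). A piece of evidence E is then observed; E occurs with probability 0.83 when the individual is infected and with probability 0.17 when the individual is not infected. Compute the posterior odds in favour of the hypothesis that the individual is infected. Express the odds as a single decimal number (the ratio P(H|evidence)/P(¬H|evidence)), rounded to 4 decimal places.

Prior odds = 2/51 = 0.039216. In log-odds, ln(0.039216) = -3.2387.
Add log likelihood ratio: ln(4.8824) = 1.5856.
Posterior log-odds = -1.6531, so posterior odds = exp(-1.6531) = 0.19146.

Posterior odds ≈ 0.1915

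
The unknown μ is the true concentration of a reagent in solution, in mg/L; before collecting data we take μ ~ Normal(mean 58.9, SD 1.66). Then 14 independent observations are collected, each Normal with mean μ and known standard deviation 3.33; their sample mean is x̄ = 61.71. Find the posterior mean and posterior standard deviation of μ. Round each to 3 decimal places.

Posterior mean ≈ 61.083; posterior SD ≈ 0.784

With known σ, the Normal prior is conjugate. Weight on the data is w = (n/σ²)/(n/σ² + 1/τ₀²) = 1.26252/(1.26252+0.362897) = 0.77674.
Posterior mean = w·x̄ + (1−w)·μ₀ = 0.77674·61.71 + 0.22326·58.9 = 61.083. Posterior variance = 1/(1.26252+0.362897) = 0.615225, so SD = 0.784.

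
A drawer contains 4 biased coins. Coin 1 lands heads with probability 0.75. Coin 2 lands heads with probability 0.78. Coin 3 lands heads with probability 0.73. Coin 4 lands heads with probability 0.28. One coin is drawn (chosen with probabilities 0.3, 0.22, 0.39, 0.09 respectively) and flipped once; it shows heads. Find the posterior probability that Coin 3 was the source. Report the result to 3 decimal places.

Posterior probability ≈ 0.403

P(heads|C1) = 0.75; P(heads|C2) = 0.78; P(heads|C3) = 0.73; P(heads|C4) = 0.28.
Prior × likelihood for each source: 0.3·0.75=0.2250, 0.22·0.78=0.1716, 0.39·0.73=0.2847, 0.09·0.28=0.02520. Summing gives P(heads) = 0.70650.
P(Coin 3 | heads) = 0.2847 / 0.70650 = 0.403.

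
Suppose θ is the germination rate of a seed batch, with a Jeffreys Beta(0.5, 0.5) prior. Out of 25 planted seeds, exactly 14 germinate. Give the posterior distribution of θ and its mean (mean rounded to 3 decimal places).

Observing 14 successes and 11 failures updates Beta(0.5, 0.5) by adding the success and failure counts to the two shape parameters: α = 0.5+14 = 14.5, β = 0.5+11 = 11.5.
E[θ | data] = 14.5/(14.5+11.5) = 0.558.

Posterior: Beta(14.5, 11.5); mean ≈ 0.558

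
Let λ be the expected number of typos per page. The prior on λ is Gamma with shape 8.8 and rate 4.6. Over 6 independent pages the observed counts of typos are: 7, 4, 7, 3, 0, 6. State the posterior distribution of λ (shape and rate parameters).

Posterior: Gamma(shape=35.8, rate=10.6)

Total count ∑xᵢ = 27 over n = 6 pages.
Gamma is conjugate to the Poisson likelihood: posterior is Gamma(shape = 8.8+27 = 35.8, rate = 4.6+6 = 10.6).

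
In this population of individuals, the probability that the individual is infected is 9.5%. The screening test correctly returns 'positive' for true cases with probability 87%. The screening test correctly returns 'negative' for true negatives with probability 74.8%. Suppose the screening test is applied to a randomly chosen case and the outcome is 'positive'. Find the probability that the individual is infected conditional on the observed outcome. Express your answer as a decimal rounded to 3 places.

Let H be the event that the individual is infected. P(H) = 0.095, so P(¬H) = 0.905. With E the 'positive' result, P(E|H) = 0.87 and P(E|¬H) = 0.252.
P(E) = 0.87·0.095 + 0.252·0.905 = 0.082650 + 0.22806 = 0.31071.
By Bayes' theorem, P(H|E) = 0.082650 / 0.31071 = 0.266.

P(H | E) ≈ 0.266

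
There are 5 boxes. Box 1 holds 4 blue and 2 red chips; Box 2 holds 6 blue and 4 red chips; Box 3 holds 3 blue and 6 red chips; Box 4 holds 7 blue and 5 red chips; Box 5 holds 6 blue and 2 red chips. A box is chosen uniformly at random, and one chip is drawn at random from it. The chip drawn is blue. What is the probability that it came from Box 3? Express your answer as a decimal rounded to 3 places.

P(blue|Box 1) = 0.6667; P(blue|Box 2) = 0.6; P(blue|Box 3) = 0.3333; P(blue|Box 4) = 0.5833; P(blue|Box 5) = 0.75.
Prior × likelihood for each source: 0.2·0.6667=0.1333, 0.2·0.6=0.1200, 0.2·0.3333=0.06667, 0.2·0.5833=0.1167, 0.2·0.75=0.1500. Summing gives P(blue) = 0.58667.
P(Box 3 | blue) = 0.06667 / 0.58667 = 0.114.

Posterior probability ≈ 0.114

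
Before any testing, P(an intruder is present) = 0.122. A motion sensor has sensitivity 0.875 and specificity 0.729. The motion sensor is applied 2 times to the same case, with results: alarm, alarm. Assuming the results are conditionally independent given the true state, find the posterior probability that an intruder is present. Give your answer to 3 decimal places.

Posterior P(H) ≈ 0.592

Let H be the event that an intruder is present; start with P(H) = 0.122. P('alarm'|H) = 0.875, P('alarm'|¬H) = 0.271.
Update on result 1 ('alarm'): P(H) ← 0.875·0.1220 / (0.875·0.1220 + 0.271·0.8780) = 0.10675/0.34469 = 0.3097.
Update on result 2 ('alarm'): P(H) ← 0.875·0.3097 / (0.875·0.3097 + 0.271·0.6903) = 0.27099/0.45806 = 0.5916.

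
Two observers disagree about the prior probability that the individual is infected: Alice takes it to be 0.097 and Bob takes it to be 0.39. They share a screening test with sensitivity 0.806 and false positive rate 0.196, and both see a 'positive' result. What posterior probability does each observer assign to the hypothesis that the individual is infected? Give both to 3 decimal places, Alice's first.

Alice: 0.306; Bob: 0.724

The likelihood ratio for a 'positive' result is 0.806/0.196 = 4.1122.
Alice: prior odds 0.097/0.903 = 0.10742; posterior odds 0.44174; posterior probability 0.306.
Bob: prior odds 0.39/0.61 = 0.63934; posterior odds 2.6291; posterior probability 0.724.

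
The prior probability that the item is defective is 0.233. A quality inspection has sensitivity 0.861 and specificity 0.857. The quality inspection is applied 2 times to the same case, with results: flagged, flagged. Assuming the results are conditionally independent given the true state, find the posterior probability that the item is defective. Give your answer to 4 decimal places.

Posterior P(H) ≈ 0.9168

Let H be the event that the item is defective; start with P(H) = 0.233. P('flagged'|H) = 0.861, P('flagged'|¬H) = 0.143.
Update on result 1 ('flagged'): P(H) ← 0.861·0.2330 / (0.861·0.2330 + 0.143·0.7670) = 0.20061/0.31029 = 0.6465.
Update on result 2 ('flagged'): P(H) ← 0.861·0.6465 / (0.861·0.6465 + 0.143·0.3535) = 0.55666/0.60721 = 0.9168.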